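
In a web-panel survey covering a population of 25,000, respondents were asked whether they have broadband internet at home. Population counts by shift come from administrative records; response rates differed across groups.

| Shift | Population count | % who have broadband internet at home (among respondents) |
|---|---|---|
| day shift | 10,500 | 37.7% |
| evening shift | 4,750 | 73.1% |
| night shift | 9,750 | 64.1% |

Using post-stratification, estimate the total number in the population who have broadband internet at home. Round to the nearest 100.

13,700

Each cell contributes its population count × the respondent rate:
  day shift: 10,500 × 37.7% = 3958.5
  evening shift: 4,750 × 73.1% = 3472.25
  night shift: 9,750 × 64.1% = 6249.75
Estimated total = 13680.5 → 13,700.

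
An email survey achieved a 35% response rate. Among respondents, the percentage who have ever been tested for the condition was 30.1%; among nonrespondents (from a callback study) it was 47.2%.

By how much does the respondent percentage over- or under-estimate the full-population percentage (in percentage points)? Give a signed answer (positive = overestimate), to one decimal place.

-11.1 percentage points

Nonresponse fraction = 1 − 0.35 = 0.65.
Bias = (nonresponse fraction) × (respondent percentage − nonrespondent percentage)
     = 0.65 × (30.1 − 47.2) = 0.65 × -17.1 = -11.115.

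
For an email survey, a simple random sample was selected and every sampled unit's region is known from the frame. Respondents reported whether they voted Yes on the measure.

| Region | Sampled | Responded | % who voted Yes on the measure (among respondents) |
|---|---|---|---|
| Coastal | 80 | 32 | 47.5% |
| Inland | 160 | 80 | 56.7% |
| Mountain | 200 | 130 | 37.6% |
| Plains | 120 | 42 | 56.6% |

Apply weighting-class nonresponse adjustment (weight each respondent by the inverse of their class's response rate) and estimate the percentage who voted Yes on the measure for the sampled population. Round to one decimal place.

48.5%

Class response rates: Coastal 32/80 = 40%, Inland 80/160 = 50%, Mountain 130/200 = 65%, Plains 42/120 = 35%.
With weight = n_sampled/n_responded per class, the weighted class total is n_sampled:
  Coastal: 80 × 47.5 = 3800
  Inland: 160 × 56.7 = 9072
  Mountain: 200 × 37.6 = 7520
  Plains: 120 × 56.6 = 6792
Adjusted estimate = 27,184 / 560 = 48.5429 → 48.5%.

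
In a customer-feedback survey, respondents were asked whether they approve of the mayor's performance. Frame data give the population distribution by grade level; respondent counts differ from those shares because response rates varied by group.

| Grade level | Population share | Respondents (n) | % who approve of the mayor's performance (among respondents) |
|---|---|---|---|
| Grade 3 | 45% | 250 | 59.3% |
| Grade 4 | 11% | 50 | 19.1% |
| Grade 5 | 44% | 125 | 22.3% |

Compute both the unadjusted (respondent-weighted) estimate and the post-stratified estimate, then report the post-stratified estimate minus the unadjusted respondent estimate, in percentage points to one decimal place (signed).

-5.1 percentage points

Naive respondent-only estimate (weights = respondent counts):
  (250/425)×59.3 + (50/425)×19.1 + (125/425)×22.3 = 43.6882%
Post-stratifying to population shares instead:
  0.45×59.3 + 0.11×19.1 + 0.44×22.3 = 38.598%
Difference = 38.598 − 43.6882 = -5.0902 pp.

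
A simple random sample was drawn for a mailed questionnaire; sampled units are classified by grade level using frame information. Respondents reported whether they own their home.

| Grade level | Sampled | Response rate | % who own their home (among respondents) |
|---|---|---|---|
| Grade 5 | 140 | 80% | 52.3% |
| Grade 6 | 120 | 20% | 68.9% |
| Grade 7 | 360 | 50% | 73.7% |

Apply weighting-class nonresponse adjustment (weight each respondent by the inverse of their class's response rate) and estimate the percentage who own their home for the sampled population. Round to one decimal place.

Each respondent's weight = sampled/responded in their class; summing within a class gives n_sampled, so:
  Grade 5: 140 × 52.3 = 7322
  Grade 6: 120 × 68.9 = 8268
  Grade 7: 360 × 73.7 = 26,532
Adjusted estimate = 42,122 / 620 = 67.9387 → 67.9%.

67.9%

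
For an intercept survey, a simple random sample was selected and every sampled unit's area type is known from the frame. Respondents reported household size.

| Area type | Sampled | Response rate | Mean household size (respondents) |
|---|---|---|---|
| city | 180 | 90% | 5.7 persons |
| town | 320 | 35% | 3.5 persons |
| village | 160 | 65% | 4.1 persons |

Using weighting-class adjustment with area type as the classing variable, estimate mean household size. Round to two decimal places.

Weighting each respondent by the inverse class response rate inflates each class back to its sampled size, so the class weight is n_sampled:
  city: 180 × 5.7 = 1026
  town: 320 × 3.5 = 1120
  village: 160 × 4.1 = 656
Adjusted estimate = 2802 / 660 = 4.24545 → 4.25.

4.25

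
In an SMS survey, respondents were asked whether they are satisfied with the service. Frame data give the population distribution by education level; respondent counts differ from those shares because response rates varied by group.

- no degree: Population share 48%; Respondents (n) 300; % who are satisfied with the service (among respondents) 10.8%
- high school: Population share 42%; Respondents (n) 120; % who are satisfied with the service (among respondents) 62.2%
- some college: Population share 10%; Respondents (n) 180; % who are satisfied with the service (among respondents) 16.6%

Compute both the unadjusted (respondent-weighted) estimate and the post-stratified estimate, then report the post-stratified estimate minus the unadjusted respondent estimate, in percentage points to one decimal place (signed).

+10.1 percentage points

Unadjusted (pooled respondent) estimate weights by respondent counts:
  (300/600)×10.8 + (120/600)×62.2 + (180/600)×16.6 = 22.82%
Post-stratified estimate weights by population shares:
  0.48×10.8 + 0.42×62.2 + 0.1×16.6 = 32.968%
Difference = 32.968 − 22.82 = 10.148 pp.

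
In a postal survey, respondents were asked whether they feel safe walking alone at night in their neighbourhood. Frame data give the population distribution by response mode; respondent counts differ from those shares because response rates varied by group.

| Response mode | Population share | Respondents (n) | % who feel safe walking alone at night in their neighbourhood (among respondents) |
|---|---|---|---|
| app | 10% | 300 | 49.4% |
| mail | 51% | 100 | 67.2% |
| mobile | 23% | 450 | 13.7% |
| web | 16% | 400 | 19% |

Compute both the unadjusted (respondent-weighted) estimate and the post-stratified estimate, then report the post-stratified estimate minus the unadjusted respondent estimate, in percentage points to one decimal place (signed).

+17.2 percentage points

Without adjustment, the pooled respondent share is:
  (300/1250)×49.4 + (100/1250)×67.2 + (450/1250)×13.7 + (400/1250)×19 = 28.244%
Post-stratifying to population shares instead:
  0.1×49.4 + 0.51×67.2 + 0.23×13.7 + 0.16×19 = 45.403%
Difference = 45.403 − 28.244 = 17.159 pp.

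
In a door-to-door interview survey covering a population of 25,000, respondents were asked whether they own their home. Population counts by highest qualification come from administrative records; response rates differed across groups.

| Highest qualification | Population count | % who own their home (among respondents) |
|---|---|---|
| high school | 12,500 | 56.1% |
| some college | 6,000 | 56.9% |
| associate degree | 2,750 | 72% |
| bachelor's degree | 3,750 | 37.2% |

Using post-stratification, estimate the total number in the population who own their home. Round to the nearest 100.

Apply each group's respondent rate to its population count:
  high school: 12,500 × 56.1% = 7012.5
  some college: 6,000 × 56.9% = 3414
  associate degree: 2,750 × 72% = 1980
  bachelor's degree: 3,750 × 37.2% = 1395
Estimated total = 13801.5 → 13,800.

13,800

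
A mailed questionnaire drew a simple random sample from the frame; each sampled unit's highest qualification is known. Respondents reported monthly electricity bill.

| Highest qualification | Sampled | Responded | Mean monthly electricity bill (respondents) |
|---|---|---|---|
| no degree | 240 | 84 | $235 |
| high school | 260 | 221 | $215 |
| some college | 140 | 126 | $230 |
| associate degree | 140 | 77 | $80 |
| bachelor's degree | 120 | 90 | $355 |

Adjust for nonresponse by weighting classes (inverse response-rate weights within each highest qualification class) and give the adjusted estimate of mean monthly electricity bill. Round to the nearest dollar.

$220

Response rates by class: no degree 84/240 = 35%, high school 221/260 = 85%, some college 126/140 = 90%, associate degree 77/140 = 55%, bachelor's degree 90/120 = 75%.
Weighting each respondent by the inverse class response rate inflates each class back to its sampled size, so the class weight is n_sampled:
  no degree: 240 × 235 = 56,400
  high school: 260 × 215 = 55,900
  some college: 140 × 230 = 32,200
  associate degree: 140 × 80 = 11,200
  bachelor's degree: 120 × 355 = 42,600
Adjusted estimate = 198,300 / 900 = 220.333 → $220.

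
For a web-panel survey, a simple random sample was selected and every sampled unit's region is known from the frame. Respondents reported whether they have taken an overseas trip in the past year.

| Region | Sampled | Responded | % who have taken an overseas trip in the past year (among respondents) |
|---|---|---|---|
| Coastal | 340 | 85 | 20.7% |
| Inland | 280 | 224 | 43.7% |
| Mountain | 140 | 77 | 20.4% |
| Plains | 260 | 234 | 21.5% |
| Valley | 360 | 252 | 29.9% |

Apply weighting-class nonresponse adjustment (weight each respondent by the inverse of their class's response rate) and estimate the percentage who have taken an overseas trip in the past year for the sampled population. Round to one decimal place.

27.9%

Class response rates: Coastal 85/340 = 25%, Inland 224/280 = 80%, Mountain 77/140 = 55%, Plains 234/260 = 90%, Valley 252/360 = 70%.
Inverse-response-rate weighting restores each class to its sampled count, so class totals weight by n_sampled:
  Coastal: 340 × 20.7 = 7038
  Inland: 280 × 43.7 = 12,236
  Mountain: 140 × 20.4 = 2856
  Plains: 260 × 21.5 = 5590
  Valley: 360 × 29.9 = 10,764
Adjusted estimate = 38,484 / 1,380 = 27.887 → 27.9%.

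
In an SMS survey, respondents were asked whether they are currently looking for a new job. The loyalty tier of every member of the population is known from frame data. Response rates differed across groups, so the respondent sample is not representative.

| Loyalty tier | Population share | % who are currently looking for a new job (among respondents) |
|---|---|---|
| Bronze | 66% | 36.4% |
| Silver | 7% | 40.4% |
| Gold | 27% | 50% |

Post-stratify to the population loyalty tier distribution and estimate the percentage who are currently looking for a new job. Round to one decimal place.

40.4%

Weight each group's respondent value by its population share:
  Bronze: 0.66 × 36.4 = 24.024
  Silver: 0.07 × 40.4 = 2.828
  Gold: 0.27 × 50 = 13.5
Post-stratified estimate = 40.352 → 40.4%.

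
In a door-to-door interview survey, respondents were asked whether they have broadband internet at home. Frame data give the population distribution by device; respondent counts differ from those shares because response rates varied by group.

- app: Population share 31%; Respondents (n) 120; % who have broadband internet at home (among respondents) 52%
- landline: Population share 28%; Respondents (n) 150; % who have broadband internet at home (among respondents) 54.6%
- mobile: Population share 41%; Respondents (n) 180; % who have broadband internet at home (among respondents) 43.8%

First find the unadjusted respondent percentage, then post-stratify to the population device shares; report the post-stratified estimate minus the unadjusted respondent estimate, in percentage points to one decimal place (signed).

Naive respondent-only estimate (weights = respondent counts):
  (120/450)×52 + (150/450)×54.6 + (180/450)×43.8 = 49.5867%
Reweighting by population device shares:
  0.31×52 + 0.28×54.6 + 0.41×43.8 = 49.366%
Difference = 49.366 − 49.5867 = -0.2207 pp.

-0.2 percentage points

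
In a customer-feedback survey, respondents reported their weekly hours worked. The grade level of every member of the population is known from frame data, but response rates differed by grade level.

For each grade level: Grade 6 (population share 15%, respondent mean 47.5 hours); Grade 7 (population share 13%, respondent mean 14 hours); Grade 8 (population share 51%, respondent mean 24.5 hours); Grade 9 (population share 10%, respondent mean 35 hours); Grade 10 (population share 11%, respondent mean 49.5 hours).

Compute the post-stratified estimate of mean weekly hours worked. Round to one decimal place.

30.4

Reweight to the known grade level distribution:
  Grade 6: 0.15 × 47.5 = 7.125
  Grade 7: 0.13 × 14 = 1.82
  Grade 8: 0.51 × 24.5 = 12.495
  Grade 9: 0.1 × 35 = 3.5
  Grade 10: 0.11 × 49.5 = 5.445
Post-stratified estimate = 30.385 → 30.4.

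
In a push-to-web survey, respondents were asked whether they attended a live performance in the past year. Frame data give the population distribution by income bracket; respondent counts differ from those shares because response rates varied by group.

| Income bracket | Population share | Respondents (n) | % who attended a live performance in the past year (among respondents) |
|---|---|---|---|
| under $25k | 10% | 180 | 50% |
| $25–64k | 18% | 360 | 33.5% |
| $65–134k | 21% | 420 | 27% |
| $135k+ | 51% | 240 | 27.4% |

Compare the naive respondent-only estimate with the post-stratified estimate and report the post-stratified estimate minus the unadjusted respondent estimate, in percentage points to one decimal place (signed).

Unadjusted (pooled respondent) estimate weights by respondent counts:
  (180/1200)×50 + (360/1200)×33.5 + (420/1200)×27 + (240/1200)×27.4 = 32.48%
Post-stratifying to population shares instead:
  0.1×50 + 0.18×33.5 + 0.21×27 + 0.51×27.4 = 30.674%
Difference = 30.674 − 32.48 = -1.806 pp.

-1.8 percentage points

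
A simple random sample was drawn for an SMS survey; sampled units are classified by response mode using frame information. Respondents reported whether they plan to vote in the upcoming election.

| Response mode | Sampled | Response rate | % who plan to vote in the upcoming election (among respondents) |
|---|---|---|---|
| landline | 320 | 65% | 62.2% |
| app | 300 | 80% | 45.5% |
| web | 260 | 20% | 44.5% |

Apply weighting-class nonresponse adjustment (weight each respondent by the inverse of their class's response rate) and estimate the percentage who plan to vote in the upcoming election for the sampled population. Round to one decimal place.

51.3%

Each respondent's weight = sampled/responded in their class; summing within a class gives n_sampled, so:
  landline: 320 × 62.2 = 19,904
  app: 300 × 45.5 = 13,650
  web: 260 × 44.5 = 11,570
Adjusted estimate = 45,124 / 880 = 51.2773 → 51.3%.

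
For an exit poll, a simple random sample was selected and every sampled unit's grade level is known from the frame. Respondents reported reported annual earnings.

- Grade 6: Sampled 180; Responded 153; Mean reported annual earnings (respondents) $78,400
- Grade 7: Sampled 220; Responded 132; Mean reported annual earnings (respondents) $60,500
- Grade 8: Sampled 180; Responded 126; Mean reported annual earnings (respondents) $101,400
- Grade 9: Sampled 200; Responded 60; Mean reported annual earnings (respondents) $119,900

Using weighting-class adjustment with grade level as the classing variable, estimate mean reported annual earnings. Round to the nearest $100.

$89,300

Response rates by class: Grade 6 153/180 = 85%, Grade 7 132/220 = 60%, Grade 8 126/180 = 70%, Grade 9 60/200 = 30%.
Inverse-response-rate weighting restores each class to its sampled count, so class totals weight by n_sampled:
  Grade 6: 180 × 78,400 = 14,112,000
  Grade 7: 220 × 60,500 = 13,310,000
  Grade 8: 180 × 101,400 = 18,252,000
  Grade 9: 200 × 119,900 = 23,980,000
Adjusted estimate = 69,654,000 / 780 = 89,300 → $89,300.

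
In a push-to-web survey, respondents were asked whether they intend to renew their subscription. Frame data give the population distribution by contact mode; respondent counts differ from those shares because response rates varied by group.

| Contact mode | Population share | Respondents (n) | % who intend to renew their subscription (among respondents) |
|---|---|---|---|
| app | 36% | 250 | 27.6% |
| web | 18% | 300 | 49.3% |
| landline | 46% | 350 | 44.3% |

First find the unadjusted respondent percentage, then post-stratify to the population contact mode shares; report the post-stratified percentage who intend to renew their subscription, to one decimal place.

39.2%

Unadjusted (pooled respondent) estimate weights by respondent counts:
  (250/900)×27.6 + (300/900)×49.3 + (350/900)×44.3 = 41.3278%
Reweighting by population contact mode shares:
  0.36×27.6 + 0.18×49.3 + 0.46×44.3 = 39.188%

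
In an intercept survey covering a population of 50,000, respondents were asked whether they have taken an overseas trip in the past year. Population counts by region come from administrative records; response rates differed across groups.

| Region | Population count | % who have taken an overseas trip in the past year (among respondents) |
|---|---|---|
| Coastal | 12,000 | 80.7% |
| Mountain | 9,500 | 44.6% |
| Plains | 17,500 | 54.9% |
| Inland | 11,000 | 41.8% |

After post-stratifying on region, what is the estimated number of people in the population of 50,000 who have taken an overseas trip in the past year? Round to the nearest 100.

28,100

Apply each group's respondent rate to its population count:
  Coastal: 12,000 × 80.7% = 9684
  Mountain: 9,500 × 44.6% = 4237
  Plains: 17,500 × 54.9% = 9607.5
  Inland: 11,000 × 41.8% = 4598
Estimated total = 28126.5 → 28,100.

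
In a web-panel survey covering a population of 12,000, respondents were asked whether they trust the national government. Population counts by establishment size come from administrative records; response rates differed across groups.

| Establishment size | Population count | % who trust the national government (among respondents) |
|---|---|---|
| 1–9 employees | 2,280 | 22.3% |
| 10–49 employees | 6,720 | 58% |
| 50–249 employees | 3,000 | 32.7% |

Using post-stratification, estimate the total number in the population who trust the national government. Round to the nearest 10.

Each cell contributes its population count × the respondent rate:
  1–9 employees: 2,280 × 22.3% = 508.44
  10–49 employees: 6,720 × 58% = 3897.6
  50–249 employees: 3,000 × 32.7% = 981
Estimated total = 5387.04 → 5,390.

5,390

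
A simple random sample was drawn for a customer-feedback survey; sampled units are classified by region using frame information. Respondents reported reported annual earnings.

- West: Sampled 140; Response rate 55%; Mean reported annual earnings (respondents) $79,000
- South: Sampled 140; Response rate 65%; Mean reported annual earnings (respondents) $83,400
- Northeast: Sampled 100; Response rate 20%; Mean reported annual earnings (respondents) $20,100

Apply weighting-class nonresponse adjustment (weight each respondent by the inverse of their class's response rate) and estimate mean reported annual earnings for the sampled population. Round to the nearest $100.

Inverse-response-rate weighting restores each class to its sampled count, so class totals weight by n_sampled:
  West: 140 × 79,000 = 11,060,000
  South: 140 × 83,400 = 11,676,000
  Northeast: 100 × 20,100 = 2,010,000
Adjusted estimate = 24,746,000 / 380 = 65121.1 → $65,100.

$65,100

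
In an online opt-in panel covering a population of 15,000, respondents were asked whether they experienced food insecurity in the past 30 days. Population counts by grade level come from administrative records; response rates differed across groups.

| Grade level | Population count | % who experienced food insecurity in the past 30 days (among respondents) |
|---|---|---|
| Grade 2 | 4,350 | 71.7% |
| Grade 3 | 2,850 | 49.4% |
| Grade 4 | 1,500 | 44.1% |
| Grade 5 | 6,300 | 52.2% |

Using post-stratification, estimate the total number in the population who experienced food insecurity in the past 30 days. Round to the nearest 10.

Apply each group's respondent rate to its population count:
  Grade 2: 4,350 × 71.7% = 3118.95
  Grade 3: 2,850 × 49.4% = 1407.9
  Grade 4: 1,500 × 44.1% = 661.5
  Grade 5: 6,300 × 52.2% = 3288.6
Estimated total = 8476.95 → 8,480.

8,480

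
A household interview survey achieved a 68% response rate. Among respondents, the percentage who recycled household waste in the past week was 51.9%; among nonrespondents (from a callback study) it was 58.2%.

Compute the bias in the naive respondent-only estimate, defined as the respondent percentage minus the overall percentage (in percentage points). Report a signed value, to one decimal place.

Nonresponse fraction = 1 − 0.68 = 0.32.
Bias = (nonresponse fraction) × (respondent percentage − nonrespondent percentage)
     = 0.32 × (51.9 − 58.2) = 0.32 × -6.3 = -2.016.

-2.0 percentage points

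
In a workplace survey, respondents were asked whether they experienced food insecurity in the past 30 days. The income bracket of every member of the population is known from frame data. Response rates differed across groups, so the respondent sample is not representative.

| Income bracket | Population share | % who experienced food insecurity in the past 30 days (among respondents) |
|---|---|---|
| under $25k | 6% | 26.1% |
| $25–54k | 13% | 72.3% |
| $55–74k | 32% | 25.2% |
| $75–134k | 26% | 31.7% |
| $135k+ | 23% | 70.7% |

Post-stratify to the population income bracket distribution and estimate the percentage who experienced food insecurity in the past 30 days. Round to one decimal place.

43.5%

Post-stratification weights by population share, not respondent share:
  under $25k: 0.06 × 26.1 = 1.566
  $25–54k: 0.13 × 72.3 = 9.399
  $55–74k: 0.32 × 25.2 = 8.064
  $75–134k: 0.26 × 31.7 = 8.242
  $135k+: 0.23 × 70.7 = 16.261
Post-stratified estimate = 43.532 → 43.5%.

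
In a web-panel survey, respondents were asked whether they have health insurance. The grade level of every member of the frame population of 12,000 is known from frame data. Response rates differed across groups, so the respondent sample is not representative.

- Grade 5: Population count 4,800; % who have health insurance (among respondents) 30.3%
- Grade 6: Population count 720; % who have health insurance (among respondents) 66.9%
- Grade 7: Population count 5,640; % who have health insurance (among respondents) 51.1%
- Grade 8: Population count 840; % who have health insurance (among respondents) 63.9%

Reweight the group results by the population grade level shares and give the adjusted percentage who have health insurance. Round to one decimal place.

44.6%

Weight each group's respondent value by its population share:
  Grade 5: (4,800/12,000) × 30.3 = 12.12
  Grade 6: (720/12,000) × 66.9 = 4.014
  Grade 7: (5,640/12,000) × 51.1 = 24.017
  Grade 8: (840/12,000) × 63.9 = 4.473
Post-stratified estimate = 44.624 → 44.6%.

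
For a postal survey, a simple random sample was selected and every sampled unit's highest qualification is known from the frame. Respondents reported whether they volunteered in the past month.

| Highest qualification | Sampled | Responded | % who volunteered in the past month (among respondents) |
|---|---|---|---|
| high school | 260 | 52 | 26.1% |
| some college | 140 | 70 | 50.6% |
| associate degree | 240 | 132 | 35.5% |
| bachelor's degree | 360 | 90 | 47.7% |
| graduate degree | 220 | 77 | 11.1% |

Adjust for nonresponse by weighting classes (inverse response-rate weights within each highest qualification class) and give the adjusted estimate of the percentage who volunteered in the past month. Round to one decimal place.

Response rates by class: high school 52/260 = 20%, some college 70/140 = 50%, associate degree 132/240 = 55%, bachelor's degree 90/360 = 25%, graduate degree 77/220 = 35%.
With weight = n_sampled/n_responded per class, the weighted class total is n_sampled:
  high school: 260 × 26.1 = 6786
  some college: 140 × 50.6 = 7084
  associate degree: 240 × 35.5 = 8520
  bachelor's degree: 360 × 47.7 = 17,172
  graduate degree: 220 × 11.1 = 2442
Adjusted estimate = 42,004 / 1,220 = 34.4295 → 34.4%.

34.4%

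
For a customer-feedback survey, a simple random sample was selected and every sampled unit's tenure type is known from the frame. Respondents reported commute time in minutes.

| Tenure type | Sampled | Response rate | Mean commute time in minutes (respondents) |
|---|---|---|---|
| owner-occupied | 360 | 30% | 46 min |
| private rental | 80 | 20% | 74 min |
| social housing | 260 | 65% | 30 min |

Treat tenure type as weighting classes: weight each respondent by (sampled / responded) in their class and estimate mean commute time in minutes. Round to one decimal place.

43.3

Weighting each respondent by the inverse class response rate inflates each class back to its sampled size, so the class weight is n_sampled:
  owner-occupied: 360 × 46 = 16,560
  private rental: 80 × 74 = 5920
  social housing: 260 × 30 = 7800
Adjusted estimate = 30,280 / 700 = 43.2571 → 43.3.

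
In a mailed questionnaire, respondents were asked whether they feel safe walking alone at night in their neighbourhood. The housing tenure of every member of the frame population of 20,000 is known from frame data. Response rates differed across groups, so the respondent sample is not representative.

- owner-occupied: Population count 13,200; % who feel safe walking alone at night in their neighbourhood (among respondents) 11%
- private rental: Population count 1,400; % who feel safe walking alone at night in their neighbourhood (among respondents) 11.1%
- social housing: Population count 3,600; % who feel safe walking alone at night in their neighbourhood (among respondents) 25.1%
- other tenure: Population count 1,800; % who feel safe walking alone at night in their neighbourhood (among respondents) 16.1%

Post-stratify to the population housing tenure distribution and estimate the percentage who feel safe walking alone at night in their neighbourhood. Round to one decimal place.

14.0%

Each cell contributes population-share × respondent value:
  owner-occupied: (13,200/20,000) × 11 = 7.26
  private rental: (1,400/20,000) × 11.1 = 0.777
  social housing: (3,600/20,000) × 25.1 = 4.518
  other tenure: (1,800/20,000) × 16.1 = 1.449
Post-stratified estimate = 14.004 → 14.0%.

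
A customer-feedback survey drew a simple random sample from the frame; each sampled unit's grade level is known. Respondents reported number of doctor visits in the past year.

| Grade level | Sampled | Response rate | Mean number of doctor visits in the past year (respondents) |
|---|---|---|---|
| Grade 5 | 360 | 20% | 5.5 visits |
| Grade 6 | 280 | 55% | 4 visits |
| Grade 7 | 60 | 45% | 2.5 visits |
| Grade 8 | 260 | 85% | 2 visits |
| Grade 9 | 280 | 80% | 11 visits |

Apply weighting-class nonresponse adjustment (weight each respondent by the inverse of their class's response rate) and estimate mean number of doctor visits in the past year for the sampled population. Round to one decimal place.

With weight = n_sampled/n_responded per class, the weighted class total is n_sampled:
  Grade 5: 360 × 5.5 = 1980
  Grade 6: 280 × 4 = 1120
  Grade 7: 60 × 2.5 = 150
  Grade 8: 260 × 2 = 520
  Grade 9: 280 × 11 = 3080
Adjusted estimate = 6850 / 1,240 = 5.52419 → 5.5.

5.5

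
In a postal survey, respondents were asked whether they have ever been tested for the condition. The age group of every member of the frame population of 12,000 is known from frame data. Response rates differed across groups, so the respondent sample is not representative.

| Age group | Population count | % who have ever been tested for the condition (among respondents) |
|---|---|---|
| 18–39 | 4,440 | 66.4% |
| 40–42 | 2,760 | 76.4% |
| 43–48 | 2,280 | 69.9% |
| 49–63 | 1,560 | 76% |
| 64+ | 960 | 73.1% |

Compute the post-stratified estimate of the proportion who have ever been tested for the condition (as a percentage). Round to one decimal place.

71.1%

Post-stratification weights by population share, not respondent share:
  18–39: (4,440/12,000) × 66.4 = 24.568
  40–42: (2,760/12,000) × 76.4 = 17.572
  43–48: (2,280/12,000) × 69.9 = 13.281
  49–63: (1,560/12,000) × 76 = 9.88
  64+: (960/12,000) × 73.1 = 5.848
Post-stratified estimate = 71.149 → 71.1%.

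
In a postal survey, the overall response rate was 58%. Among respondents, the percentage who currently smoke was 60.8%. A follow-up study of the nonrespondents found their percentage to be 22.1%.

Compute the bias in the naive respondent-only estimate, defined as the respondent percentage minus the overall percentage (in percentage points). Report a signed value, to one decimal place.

Nonresponse fraction = 1 − 0.58 = 0.42.
Bias = (nonresponse fraction) × (respondent percentage − nonrespondent percentage)
     = 0.42 × (60.8 − 22.1) = 0.42 × 38.7 = 16.254.

+16.3 percentage points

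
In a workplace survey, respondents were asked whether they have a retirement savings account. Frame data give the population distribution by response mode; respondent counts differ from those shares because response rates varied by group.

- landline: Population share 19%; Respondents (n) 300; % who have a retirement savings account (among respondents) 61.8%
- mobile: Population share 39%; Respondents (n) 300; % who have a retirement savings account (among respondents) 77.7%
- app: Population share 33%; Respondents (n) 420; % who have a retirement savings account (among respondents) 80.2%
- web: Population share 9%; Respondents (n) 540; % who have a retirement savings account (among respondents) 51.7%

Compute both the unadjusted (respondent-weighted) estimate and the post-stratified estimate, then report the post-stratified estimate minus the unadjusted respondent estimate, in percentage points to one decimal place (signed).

+6.8 percentage points

Unadjusted (pooled respondent) estimate weights by respondent counts:
  (300/1560)×61.8 + (300/1560)×77.7 + (420/1560)×80.2 + (540/1560)×51.7 = 66.3154%
Post-stratifying to population shares instead:
  0.19×61.8 + 0.39×77.7 + 0.33×80.2 + 0.09×51.7 = 73.164%
Difference = 73.164 − 66.3154 = 6.8486 pp.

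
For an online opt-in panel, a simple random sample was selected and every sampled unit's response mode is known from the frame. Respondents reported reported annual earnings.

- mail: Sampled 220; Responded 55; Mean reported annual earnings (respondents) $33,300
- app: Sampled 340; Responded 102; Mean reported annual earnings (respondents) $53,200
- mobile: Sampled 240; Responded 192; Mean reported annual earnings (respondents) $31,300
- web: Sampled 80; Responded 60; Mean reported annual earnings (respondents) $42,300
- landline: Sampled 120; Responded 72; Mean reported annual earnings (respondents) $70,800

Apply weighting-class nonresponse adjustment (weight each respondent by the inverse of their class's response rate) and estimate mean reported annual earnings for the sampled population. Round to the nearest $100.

$44,800

Class response rates: mail 55/220 = 25%, app 102/340 = 30%, mobile 192/240 = 80%, web 60/80 = 75%, landline 72/120 = 60%.
Weighting each respondent by the inverse class response rate inflates each class back to its sampled size, so the class weight is n_sampled:
  mail: 220 × 33,300 = 7,326,000
  app: 340 × 53,200 = 18,088,000
  mobile: 240 × 31,300 = 7,512,000
  web: 80 × 42,300 = 3,384,000
  landline: 120 × 70,800 = 8,496,000
Adjusted estimate = 44,806,000 / 1,000 = 44,806 → $44,800.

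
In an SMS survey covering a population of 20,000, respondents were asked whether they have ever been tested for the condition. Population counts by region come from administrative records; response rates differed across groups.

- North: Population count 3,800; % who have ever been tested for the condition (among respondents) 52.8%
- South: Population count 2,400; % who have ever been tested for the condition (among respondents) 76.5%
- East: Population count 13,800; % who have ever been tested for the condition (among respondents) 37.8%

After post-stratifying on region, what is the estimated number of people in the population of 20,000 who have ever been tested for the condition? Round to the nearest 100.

Apply each group's respondent rate to its population count:
  North: 3,800 × 52.8% = 2006.4
  South: 2,400 × 76.5% = 1836
  East: 13,800 × 37.8% = 5216.4
Estimated total = 9058.8 → 9,100.

9,100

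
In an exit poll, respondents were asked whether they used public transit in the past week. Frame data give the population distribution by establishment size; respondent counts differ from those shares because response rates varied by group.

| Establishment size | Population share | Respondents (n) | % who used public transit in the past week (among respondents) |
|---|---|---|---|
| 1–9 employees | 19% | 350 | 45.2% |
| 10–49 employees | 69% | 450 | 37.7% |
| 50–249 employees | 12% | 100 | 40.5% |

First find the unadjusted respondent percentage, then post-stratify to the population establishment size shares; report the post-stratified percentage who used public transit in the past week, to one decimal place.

39.5%

Without adjustment, the pooled respondent share is:
  (350/900)×45.2 + (450/900)×37.7 + (100/900)×40.5 = 40.9278%
Post-stratifying to population shares instead:
  0.19×45.2 + 0.69×37.7 + 0.12×40.5 = 39.461%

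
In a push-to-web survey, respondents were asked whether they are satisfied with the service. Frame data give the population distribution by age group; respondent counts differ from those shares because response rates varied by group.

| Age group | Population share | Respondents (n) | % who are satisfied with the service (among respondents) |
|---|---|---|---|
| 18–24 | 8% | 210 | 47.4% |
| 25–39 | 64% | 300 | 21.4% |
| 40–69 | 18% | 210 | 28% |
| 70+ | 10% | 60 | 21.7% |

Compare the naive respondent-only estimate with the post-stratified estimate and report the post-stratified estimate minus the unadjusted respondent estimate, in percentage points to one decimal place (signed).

-5.5 percentage points

Without adjustment, the pooled respondent share is:
  (210/780)×47.4 + (300/780)×21.4 + (210/780)×28 + (60/780)×21.7 = 30.2%
Reweighting by population age group shares:
  0.08×47.4 + 0.64×21.4 + 0.18×28 + 0.1×21.7 = 24.698%
Difference = 24.698 − 30.2 = -5.502 pp.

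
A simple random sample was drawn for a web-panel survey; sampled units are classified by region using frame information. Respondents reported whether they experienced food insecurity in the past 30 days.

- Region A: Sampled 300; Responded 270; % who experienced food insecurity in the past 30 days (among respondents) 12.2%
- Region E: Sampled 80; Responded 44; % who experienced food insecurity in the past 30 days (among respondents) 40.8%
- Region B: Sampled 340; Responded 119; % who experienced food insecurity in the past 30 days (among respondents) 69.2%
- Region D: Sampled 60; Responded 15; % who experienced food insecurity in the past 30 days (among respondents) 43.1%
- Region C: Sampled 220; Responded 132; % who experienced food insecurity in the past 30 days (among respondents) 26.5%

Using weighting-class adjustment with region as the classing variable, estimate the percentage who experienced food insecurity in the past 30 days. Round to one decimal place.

38.9%

Response rates by class: Region A 270/300 = 90%, Region E 44/80 = 55%, Region B 119/340 = 35%, Region D 15/60 = 25%, Region C 132/220 = 60%.
With weight = n_sampled/n_responded per class, the weighted class total is n_sampled:
  Region A: 300 × 12.2 = 3660
  Region E: 80 × 40.8 = 3264
  Region B: 340 × 69.2 = 23,528
  Region D: 60 × 43.1 = 2586
  Region C: 220 × 26.5 = 5830
Adjusted estimate = 38,868 / 1,000 = 38.868 → 38.9%.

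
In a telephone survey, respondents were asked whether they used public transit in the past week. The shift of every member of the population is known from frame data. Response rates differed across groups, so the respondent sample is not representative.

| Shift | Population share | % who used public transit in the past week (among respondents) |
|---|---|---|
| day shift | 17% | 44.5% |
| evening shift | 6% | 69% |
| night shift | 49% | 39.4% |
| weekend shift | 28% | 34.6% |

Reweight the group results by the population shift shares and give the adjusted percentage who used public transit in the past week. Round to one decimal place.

Each cell contributes population-share × respondent value:
  day shift: 0.17 × 44.5 = 7.565
  evening shift: 0.06 × 69 = 4.14
  night shift: 0.49 × 39.4 = 19.306
  weekend shift: 0.28 × 34.6 = 9.688
Post-stratified estimate = 40.699 → 40.7%.

40.7%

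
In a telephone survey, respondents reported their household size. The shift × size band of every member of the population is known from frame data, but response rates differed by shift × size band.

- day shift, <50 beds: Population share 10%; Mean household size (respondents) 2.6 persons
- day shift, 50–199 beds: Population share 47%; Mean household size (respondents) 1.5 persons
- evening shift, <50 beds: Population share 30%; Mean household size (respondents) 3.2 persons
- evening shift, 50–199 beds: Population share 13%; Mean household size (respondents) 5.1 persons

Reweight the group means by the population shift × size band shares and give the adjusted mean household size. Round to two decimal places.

Reweight to the known shift × size band distribution:
  day shift, <50 beds: 0.1 × 2.6 = 0.26
  day shift, 50–199 beds: 0.47 × 1.5 = 0.705
  evening shift, <50 beds: 0.3 × 3.2 = 0.96
  evening shift, 50–199 beds: 0.13 × 5.1 = 0.663
Post-stratified estimate = 2.588 → 2.59.

2.59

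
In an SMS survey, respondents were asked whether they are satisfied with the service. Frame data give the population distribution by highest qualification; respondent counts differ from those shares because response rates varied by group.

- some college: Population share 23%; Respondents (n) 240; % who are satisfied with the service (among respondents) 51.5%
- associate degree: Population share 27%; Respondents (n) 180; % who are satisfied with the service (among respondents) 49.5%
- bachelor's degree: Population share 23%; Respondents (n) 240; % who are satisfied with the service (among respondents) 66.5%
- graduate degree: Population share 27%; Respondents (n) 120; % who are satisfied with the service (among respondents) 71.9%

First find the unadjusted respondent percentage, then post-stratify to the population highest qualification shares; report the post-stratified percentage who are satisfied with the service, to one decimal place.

59.9%

Unadjusted (pooled respondent) estimate weights by respondent counts:
  (240/780)×51.5 + (180/780)×49.5 + (240/780)×66.5 + (120/780)×71.9 = 58.7923%
Post-stratified estimate weights by population shares:
  0.23×51.5 + 0.27×49.5 + 0.23×66.5 + 0.27×71.9 = 59.918%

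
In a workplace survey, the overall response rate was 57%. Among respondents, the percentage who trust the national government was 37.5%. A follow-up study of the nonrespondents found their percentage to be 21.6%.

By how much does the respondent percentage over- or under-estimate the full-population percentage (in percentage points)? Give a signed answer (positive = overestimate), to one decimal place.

+6.8 percentage points

Nonresponse fraction = 1 − 0.57 = 0.43.
Bias = (nonresponse fraction) × (respondent percentage − nonrespondent percentage)
     = 0.43 × (37.5 − 21.6) = 0.43 × 15.9 = 6.837.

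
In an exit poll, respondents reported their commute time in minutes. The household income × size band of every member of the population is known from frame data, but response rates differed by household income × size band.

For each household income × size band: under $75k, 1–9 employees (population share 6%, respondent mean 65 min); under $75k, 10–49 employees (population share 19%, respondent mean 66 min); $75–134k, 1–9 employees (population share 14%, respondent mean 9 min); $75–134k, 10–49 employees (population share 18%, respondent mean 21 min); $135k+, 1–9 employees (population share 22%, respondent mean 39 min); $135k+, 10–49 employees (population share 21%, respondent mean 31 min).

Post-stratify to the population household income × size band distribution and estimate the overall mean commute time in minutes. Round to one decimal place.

Reweight to the known household income × size band distribution:
  under $75k, 1–9 employees: 0.06 × 65 = 3.9
  under $75k, 10–49 employees: 0.19 × 66 = 12.54
  $75–134k, 1–9 employees: 0.14 × 9 = 1.26
  $75–134k, 10–49 employees: 0.18 × 21 = 3.78
  $135k+, 1–9 employees: 0.22 × 39 = 8.58
  $135k+, 10–49 employees: 0.21 × 31 = 6.51
Post-stratified estimate = 36.57 → 36.6.

36.6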